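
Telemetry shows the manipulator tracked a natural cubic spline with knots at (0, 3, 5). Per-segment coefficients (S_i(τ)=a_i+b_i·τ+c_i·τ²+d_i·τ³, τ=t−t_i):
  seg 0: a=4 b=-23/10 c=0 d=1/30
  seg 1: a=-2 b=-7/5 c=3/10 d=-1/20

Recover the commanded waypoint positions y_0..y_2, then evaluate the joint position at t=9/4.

y_0 = S_0(0) = a_0 = 4
y_1 = S_1(0) = a_1 = -2
y_2 = S_1(2) = -4
t_q=9/4 is in segment 0 (τ=9/4); S_0(τ)=-509/640

y_0=4 y_1=-2 y_2=-4
S(9/4) = -509/640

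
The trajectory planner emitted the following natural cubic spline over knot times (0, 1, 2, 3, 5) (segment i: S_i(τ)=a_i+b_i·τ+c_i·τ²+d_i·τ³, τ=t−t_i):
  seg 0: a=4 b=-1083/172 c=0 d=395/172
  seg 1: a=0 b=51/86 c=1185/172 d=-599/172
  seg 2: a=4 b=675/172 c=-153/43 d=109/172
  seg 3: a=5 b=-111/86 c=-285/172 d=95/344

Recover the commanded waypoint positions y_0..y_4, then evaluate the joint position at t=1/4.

y_0=4 y_1=0 y_2=4 y_3=5 y_4=-2
S(1/4) = 27099/11008

y_0 = S_0(0) = a_0 = 4
y_1 = S_1(0) = a_1 = 0
y_2 = S_2(0) = a_2 = 4
y_3 = S_3(0) = a_3 = 5
y_4 = S_3(2) = -2
t_q=1/4 is in segment 0 (τ=1/4); S_0(τ)=27099/11008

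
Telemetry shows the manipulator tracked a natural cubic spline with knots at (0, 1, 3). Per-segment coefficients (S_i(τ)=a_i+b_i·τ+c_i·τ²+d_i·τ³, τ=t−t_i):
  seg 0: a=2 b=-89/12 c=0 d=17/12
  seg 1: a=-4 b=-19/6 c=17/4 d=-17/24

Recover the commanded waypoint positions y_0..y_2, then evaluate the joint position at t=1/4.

y_0=2 y_1=-4 y_2=1
S(1/4) = 43/256

y_0 = S_0(0) = a_0 = 2
y_1 = S_1(0) = a_1 = -4
y_2 = S_1(2) = 1
t_q=1/4 is in segment 0 (τ=1/4); S_0(τ)=43/256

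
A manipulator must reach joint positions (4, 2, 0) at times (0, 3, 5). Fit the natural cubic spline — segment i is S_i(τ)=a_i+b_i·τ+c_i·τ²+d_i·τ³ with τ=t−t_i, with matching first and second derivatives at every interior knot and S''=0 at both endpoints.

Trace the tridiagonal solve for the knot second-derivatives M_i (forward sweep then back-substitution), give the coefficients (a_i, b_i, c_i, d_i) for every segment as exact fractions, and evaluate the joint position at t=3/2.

  seg 0: a=4 b=-17/30 c=0 d=-1/90
  seg 1: a=2 b=-13/15 c=-1/10 d=1/60
S(3/2) = 249/80

Δ: Δ0=-2/3, Δ1=-1
row 1: diag=10, rhs=-2; c'=1/5, d'=-1/5
back: M1=-1/5
M: M0=0, M1=-1/5, M2=0
seg 0: a=4, c=M0/2=0, d=(M1−M0)/(6·3)=-1/90, b=Δ0−h0·(2M0+M1)/6=-17/30
seg 1: a=2, c=M1/2=-1/10, d=(M2−M1)/(6·2)=1/60, b=Δ1−h1·(2M1+M2)/6=-13/15
t_q=3/2 → seg 0, τ=3/2; S=4+-17/30·τ+0·τ²+-1/90·τ³=249/80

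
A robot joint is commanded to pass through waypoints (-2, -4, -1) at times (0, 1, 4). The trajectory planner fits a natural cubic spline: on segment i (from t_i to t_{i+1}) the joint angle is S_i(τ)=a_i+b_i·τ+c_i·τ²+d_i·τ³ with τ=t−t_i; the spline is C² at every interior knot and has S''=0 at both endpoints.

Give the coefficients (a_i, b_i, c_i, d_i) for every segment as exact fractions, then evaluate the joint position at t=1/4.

Δ: Δ0=-2, Δ1=1
row 1: diag=8, rhs=18; c'=3/8, d'=9/4
back: M1=9/4
M: M0=0, M1=9/4, M2=0
seg 0: a=-2, c=M0/2=0, d=(M1−M0)/(6·1)=3/8, b=Δ0−h0·(2M0+M1)/6=-19/8
seg 1: a=-4, c=M1/2=9/8, d=(M2−M1)/(6·3)=-1/8, b=Δ1−h1·(2M1+M2)/6=-5/4
t_q=1/4 → seg 0, τ=1/4; S=-2+-19/8·τ+0·τ²+3/8·τ³=-1325/512

  seg 0: a=-2 b=-19/8 c=0 d=3/8
  seg 1: a=-4 b=-5/4 c=9/8 d=-1/8
S(1/4) = -1325/512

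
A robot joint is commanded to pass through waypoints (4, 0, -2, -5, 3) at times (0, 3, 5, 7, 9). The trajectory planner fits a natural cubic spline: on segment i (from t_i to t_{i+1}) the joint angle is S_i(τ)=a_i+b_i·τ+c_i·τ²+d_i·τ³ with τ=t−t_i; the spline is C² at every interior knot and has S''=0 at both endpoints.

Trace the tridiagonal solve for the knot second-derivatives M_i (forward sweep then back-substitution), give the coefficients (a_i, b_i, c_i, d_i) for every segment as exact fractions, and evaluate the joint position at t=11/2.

  seg 0: a=4 b=-1361/852 c=0 d=25/852
  seg 1: a=0 b=-343/426 c=75/284 d=-77/426
  seg 2: a=-2 b=-817/426 c=-233/284 d=877/1704
  seg 3: a=-5 b=208/213 c=161/71 d=-161/426
S(11/2) = -14085/4544

Δ: Δ0=-4/3, Δ1=-1, Δ2=-3/2, Δ3=4
row 1: diag=10, rhs=2; c'=1/5, d'=1/5
row 2: denom=8−2·1/5=38/5; d'=(-3−2·1/5)/(38/5)=-17/38
row 3: denom=8−2·5/19=142/19; d'=(33−2·-17/38)/(142/19)=322/71
back: M3=322/71
back: M2=-17/38−5/19·322/71=-233/142
back: M1=1/5−1/5·-233/142=75/142
M: M0=0, M1=75/142, M2=-233/142, M3=322/71, M4=0
seg 0: a=4, c=M0/2=0, d=(M1−M0)/(6·3)=25/852, b=Δ0−h0·(2M0+M1)/6=-1361/852
seg 1: a=0, c=M1/2=75/284, d=(M2−M1)/(6·2)=-77/426, b=Δ1−h1·(2M1+M2)/6=-343/426
seg 2: a=-2, c=M2/2=-233/284, d=(M3−M2)/(6·2)=877/1704, b=Δ2−h2·(2M2+M3)/6=-817/426
seg 3: a=-5, c=M3/2=161/71, d=(M4−M3)/(6·2)=-161/426, b=Δ3−h3·(2M3+M4)/6=208/213
t_q=11/2 → seg 2, τ=1/2; S=-2+-817/426·τ+-233/284·τ²+877/1704·τ³=-14085/4544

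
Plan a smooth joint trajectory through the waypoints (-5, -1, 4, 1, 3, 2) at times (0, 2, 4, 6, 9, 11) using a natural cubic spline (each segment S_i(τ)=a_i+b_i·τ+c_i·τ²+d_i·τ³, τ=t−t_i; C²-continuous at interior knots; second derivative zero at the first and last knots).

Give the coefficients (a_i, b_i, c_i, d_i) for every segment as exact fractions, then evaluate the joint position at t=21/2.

  seg 0: a=-5 b=5951/3855 c=0 d=1759/15420
  seg 1: a=-1 b=11228/3855 c=1759/2570 d=-2747/6168
  seg 2: a=4 b=2359/7710 c=-10217/5140 d=16727/30840
  seg 3: a=1 b=-4381/3855 c=651/514 d=-5131/23130
  seg 4: a=3 b=3649/7710 c=-938/1285 d=469/3855
S(21/2) = 5095/2056

Δ: Δ0=2, Δ1=5/2, Δ2=-3/2, Δ3=2/3, Δ4=-1/2
row 1: diag=8, rhs=3; c'=1/4, d'=3/8
row 2: denom=8−2·1/4=15/2; d'=(-24−2·3/8)/(15/2)=-33/10
row 3: denom=10−2·4/15=142/15; d'=(13−2·-33/10)/(142/15)=147/71
row 4: denom=10−3·45/142=1285/142; d'=(-7−3·147/71)/(1285/142)=-1876/1285
back: M4=-1876/1285
back: M3=147/71−45/142·-1876/1285=651/257
back: M2=-33/10−4/15·651/257=-10217/2570
back: M1=3/8−1/4·-10217/2570=1759/1285
M: M0=0, M1=1759/1285, M2=-10217/2570, M3=651/257, M4=-1876/1285, M5=0
seg 0: a=-5, c=M0/2=0, d=(M1−M0)/(6·2)=1759/15420, b=Δ0−h0·(2M0+M1)/6=5951/3855
seg 1: a=-1, c=M1/2=1759/2570, d=(M2−M1)/(6·2)=-2747/6168, b=Δ1−h1·(2M1+M2)/6=11228/3855
seg 2: a=4, c=M2/2=-10217/5140, d=(M3−M2)/(6·2)=16727/30840, b=Δ2−h2·(2M2+M3)/6=2359/7710
seg 3: a=1, c=M3/2=651/514, d=(M4−M3)/(6·3)=-5131/23130, b=Δ3−h3·(2M3+M4)/6=-4381/3855
seg 4: a=3, c=M4/2=-938/1285, d=(M5−M4)/(6·2)=469/3855, b=Δ4−h4·(2M4+M5)/6=3649/7710
t_q=21/2 → seg 4, τ=3/2; S=3+3649/7710·τ+-938/1285·τ²+469/3855·τ³=5095/2056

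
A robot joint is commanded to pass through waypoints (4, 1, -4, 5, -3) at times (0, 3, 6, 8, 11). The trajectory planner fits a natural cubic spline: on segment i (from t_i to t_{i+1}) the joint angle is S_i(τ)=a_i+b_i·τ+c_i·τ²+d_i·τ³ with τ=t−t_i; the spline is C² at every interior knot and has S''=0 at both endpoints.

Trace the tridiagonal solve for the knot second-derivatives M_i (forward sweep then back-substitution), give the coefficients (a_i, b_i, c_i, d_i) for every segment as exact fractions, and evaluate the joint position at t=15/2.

Δ: Δ0=-1, Δ1=-5/3, Δ2=9/2, Δ3=-8/3
row 1: diag=12, rhs=-4; c'=1/4, d'=-1/3
row 2: denom=10−3·1/4=37/4; d'=(37−3·-1/3)/(37/4)=152/37
row 3: denom=10−2·8/37=354/37; d'=(-43−2·152/37)/(354/37)=-1895/354
back: M3=-1895/354
back: M2=152/37−8/37·-1895/354=932/177
back: M1=-1/3−1/4·932/177=-292/177
M: M0=0, M1=-292/177, M2=932/177, M3=-1895/354, M4=0
seg 0: a=4, c=M0/2=0, d=(M1−M0)/(6·3)=-146/1593, b=Δ0−h0·(2M0+M1)/6=-31/177
seg 1: a=1, c=M1/2=-146/177, d=(M2−M1)/(6·3)=68/177, b=Δ1−h1·(2M1+M2)/6=-469/177
seg 2: a=-4, c=M2/2=466/177, d=(M3−M2)/(6·2)=-1253/1416, b=Δ2−h2·(2M2+M3)/6=491/177
seg 3: a=5, c=M3/2=-1895/708, d=(M4−M3)/(6·3)=1895/6372, b=Δ3−h3·(2M3+M4)/6=317/118
t_q=15/2 → seg 2, τ=3/2; S=-4+491/177·τ+466/177·τ²+-1253/1416·τ³=11699/3776

  seg 0: a=4 b=-31/177 c=0 d=-146/1593
  seg 1: a=1 b=-469/177 c=-146/177 d=68/177
  seg 2: a=-4 b=491/177 c=466/177 d=-1253/1416
  seg 3: a=5 b=317/118 c=-1895/708 d=1895/6372
S(15/2) = 11699/3776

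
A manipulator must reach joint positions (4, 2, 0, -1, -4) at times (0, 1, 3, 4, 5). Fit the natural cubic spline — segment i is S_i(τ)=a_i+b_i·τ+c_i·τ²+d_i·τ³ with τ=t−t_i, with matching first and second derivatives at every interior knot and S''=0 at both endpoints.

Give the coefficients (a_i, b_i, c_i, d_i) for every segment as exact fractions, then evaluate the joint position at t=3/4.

  seg 0: a=4 b=-263/122 c=0 d=19/122
  seg 1: a=2 b=-103/61 c=57/122 d=-15/244
  seg 2: a=0 b=-34/61 c=6/61 d=-33/61
  seg 3: a=-1 b=-121/61 c=-93/61 d=31/61
S(3/4) = 19121/7808

Δ: Δ0=-2, Δ1=-1, Δ2=-1, Δ3=-3
row 1: diag=6, rhs=6; c'=1/3, d'=1
row 2: denom=6−2·1/3=16/3; d'=(0−2·1)/(16/3)=-3/8
row 3: denom=4−1·3/16=61/16; d'=(-12−1·-3/8)/(61/16)=-186/61
back: M3=-186/61
back: M2=-3/8−3/16·-186/61=12/61
back: M1=1−1/3·12/61=57/61
M: M0=0, M1=57/61, M2=12/61, M3=-186/61, M4=0
seg 0: a=4, c=M0/2=0, d=(M1−M0)/(6·1)=19/122, b=Δ0−h0·(2M0+M1)/6=-263/122
seg 1: a=2, c=M1/2=57/122, d=(M2−M1)/(6·2)=-15/244, b=Δ1−h1·(2M1+M2)/6=-103/61
seg 2: a=0, c=M2/2=6/61, d=(M3−M2)/(6·1)=-33/61, b=Δ2−h2·(2M2+M3)/6=-34/61
seg 3: a=-1, c=M3/2=-93/61, d=(M4−M3)/(6·1)=31/61, b=Δ3−h3·(2M3+M4)/6=-121/61
t_q=3/4 → seg 0, τ=3/4; S=4+-263/122·τ+0·τ²+19/122·τ³=19121/7808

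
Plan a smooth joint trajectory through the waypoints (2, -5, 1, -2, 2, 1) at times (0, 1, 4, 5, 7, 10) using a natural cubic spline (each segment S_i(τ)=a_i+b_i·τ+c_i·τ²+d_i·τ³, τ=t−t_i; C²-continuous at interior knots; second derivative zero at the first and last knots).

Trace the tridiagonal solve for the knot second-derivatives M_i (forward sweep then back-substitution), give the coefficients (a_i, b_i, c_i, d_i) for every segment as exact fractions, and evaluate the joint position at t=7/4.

  seg 0: a=2 b=-12973/1500 c=0 d=2473/1500
  seg 1: a=-5 b=-2777/750 c=2473/500 d=-13703/13500
  seg 2: a=1 b=-2149/1500 c=-1571/375 d=1311/500
  seg 3: a=-2 b=-1459/750 c=1103/300 d=-213/250
  seg 4: a=2 b=1903/750 c=-2153/1500 d=2153/13500
S(7/4) = -173539/32000

Δ: Δ0=-7, Δ1=2, Δ2=-3, Δ3=2, Δ4=-1/3
row 1: diag=8, rhs=54; c'=3/8, d'=27/4
row 2: denom=8−3·3/8=55/8; d'=(-30−3·27/4)/(55/8)=-402/55
row 3: denom=6−1·8/55=322/55; d'=(30−1·-402/55)/(322/55)=1026/161
row 4: denom=10−2·55/161=1500/161; d'=(-14−2·1026/161)/(1500/161)=-2153/750
back: M4=-2153/750
back: M3=1026/161−55/161·-2153/750=1103/150
back: M2=-402/55−8/55·1103/150=-3142/375
back: M1=27/4−3/8·-3142/375=2473/250
M: M0=0, M1=2473/250, M2=-3142/375, M3=1103/150, M4=-2153/750, M5=0
seg 0: a=2, c=M0/2=0, d=(M1−M0)/(6·1)=2473/1500, b=Δ0−h0·(2M0+M1)/6=-12973/1500
seg 1: a=-5, c=M1/2=2473/500, d=(M2−M1)/(6·3)=-13703/13500, b=Δ1−h1·(2M1+M2)/6=-2777/750
seg 2: a=1, c=M2/2=-1571/375, d=(M3−M2)/(6·1)=1311/500, b=Δ2−h2·(2M2+M3)/6=-2149/1500
seg 3: a=-2, c=M3/2=1103/300, d=(M4−M3)/(6·2)=-213/250, b=Δ3−h3·(2M3+M4)/6=-1459/750
seg 4: a=2, c=M4/2=-2153/1500, d=(M5−M4)/(6·3)=2153/13500, b=Δ4−h4·(2M4+M5)/6=1903/750
t_q=7/4 → seg 1, τ=3/4; S=-5+-2777/750·τ+2473/500·τ²+-13703/13500·τ³=-173539/32000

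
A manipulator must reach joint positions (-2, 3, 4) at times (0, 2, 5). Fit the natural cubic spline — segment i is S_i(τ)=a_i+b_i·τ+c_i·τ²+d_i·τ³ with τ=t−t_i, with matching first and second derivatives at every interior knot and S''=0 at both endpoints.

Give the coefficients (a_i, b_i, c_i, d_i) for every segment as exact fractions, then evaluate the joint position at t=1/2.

  seg 0: a=-2 b=44/15 c=0 d=-13/120
  seg 1: a=3 b=49/30 c=-13/20 d=13/180
S(1/2) = -35/64

Δ: Δ0=5/2, Δ1=1/3
row 1: diag=10, rhs=-13; c'=3/10, d'=-13/10
back: M1=-13/10
M: M0=0, M1=-13/10, M2=0
seg 0: a=-2, c=M0/2=0, d=(M1−M0)/(6·2)=-13/120, b=Δ0−h0·(2M0+M1)/6=44/15
seg 1: a=3, c=M1/2=-13/20, d=(M2−M1)/(6·3)=13/180, b=Δ1−h1·(2M1+M2)/6=49/30
t_q=1/2 → seg 0, τ=1/2; S=-2+44/15·τ+0·τ²+-13/120·τ³=-35/64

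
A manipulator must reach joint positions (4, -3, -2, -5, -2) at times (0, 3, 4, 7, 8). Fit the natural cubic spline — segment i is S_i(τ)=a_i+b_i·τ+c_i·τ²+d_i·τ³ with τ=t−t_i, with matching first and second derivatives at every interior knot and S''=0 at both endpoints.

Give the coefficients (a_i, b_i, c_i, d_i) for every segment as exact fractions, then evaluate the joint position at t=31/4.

  seg 0: a=4 b=-821/216 c=0 d=317/1944
  seg 1: a=-3 b=65/108 c=317/216 d=-77/72
  seg 2: a=-2 b=71/216 c=-47/27 d=841/1944
  seg 3: a=-5 b=169/108 c=155/72 d=-155/216
S(31/4) = -13447/4608

Δ: Δ0=-7/3, Δ1=1, Δ2=-1, Δ3=3
row 1: diag=8, rhs=20; c'=1/8, d'=5/2
row 2: denom=8−1·1/8=63/8; d'=(-12−1·5/2)/(63/8)=-116/63
row 3: denom=8−3·8/21=48/7; d'=(24−3·-116/63)/(48/7)=155/36
back: M3=155/36
back: M2=-116/63−8/21·155/36=-94/27
back: M1=5/2−1/8·-94/27=317/108
M: M0=0, M1=317/108, M2=-94/27, M3=155/36, M4=0
seg 0: a=4, c=M0/2=0, d=(M1−M0)/(6·3)=317/1944, b=Δ0−h0·(2M0+M1)/6=-821/216
seg 1: a=-3, c=M1/2=317/216, d=(M2−M1)/(6·1)=-77/72, b=Δ1−h1·(2M1+M2)/6=65/108
seg 2: a=-2, c=M2/2=-47/27, d=(M3−M2)/(6·3)=841/1944, b=Δ2−h2·(2M2+M3)/6=71/216
seg 3: a=-5, c=M3/2=155/72, d=(M4−M3)/(6·1)=-155/216, b=Δ3−h3·(2M3+M4)/6=169/108
t_q=31/4 → seg 3, τ=3/4; S=-5+169/108·τ+155/72·τ²+-155/216·τ³=-13447/4608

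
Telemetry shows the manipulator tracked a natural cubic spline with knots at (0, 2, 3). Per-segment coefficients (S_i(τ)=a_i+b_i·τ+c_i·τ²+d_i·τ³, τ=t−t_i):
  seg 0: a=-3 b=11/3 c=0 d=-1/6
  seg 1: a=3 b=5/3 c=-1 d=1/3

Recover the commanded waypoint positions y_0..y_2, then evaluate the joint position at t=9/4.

y_0=-3 y_1=3 y_2=4
S(9/4) = 215/64

y_0 = S_0(0) = a_0 = -3
y_1 = S_1(0) = a_1 = 3
y_2 = S_1(1) = 4
t_q=9/4 is in segment 1 (τ=1/4); S_1(τ)=215/64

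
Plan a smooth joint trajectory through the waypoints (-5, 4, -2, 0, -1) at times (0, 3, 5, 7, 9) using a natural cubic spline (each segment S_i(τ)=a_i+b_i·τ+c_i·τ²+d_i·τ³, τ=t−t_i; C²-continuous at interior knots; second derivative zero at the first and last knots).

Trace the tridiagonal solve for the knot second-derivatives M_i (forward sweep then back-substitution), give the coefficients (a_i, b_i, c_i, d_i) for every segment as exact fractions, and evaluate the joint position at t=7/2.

  seg 0: a=-5 b=1497/284 c=0 d=-215/852
  seg 1: a=4 b=-219/142 c=-645/284 d=219/284
  seg 2: a=-2 b=-195/142 c=669/284 d=-83/142
  seg 3: a=0 b=147/142 c=-327/284 d=109/568
S(7/2) = 6265/2272

Δ: Δ0=3, Δ1=-3, Δ2=1, Δ3=-1/2
row 1: diag=10, rhs=-36; c'=1/5, d'=-18/5
row 2: denom=8−2·1/5=38/5; d'=(24−2·-18/5)/(38/5)=78/19
row 3: denom=8−2·5/19=142/19; d'=(-9−2·78/19)/(142/19)=-327/142
back: M3=-327/142
back: M2=78/19−5/19·-327/142=669/142
back: M1=-18/5−1/5·669/142=-645/142
M: M0=0, M1=-645/142, M2=669/142, M3=-327/142, M4=0
seg 0: a=-5, c=M0/2=0, d=(M1−M0)/(6·3)=-215/852, b=Δ0−h0·(2M0+M1)/6=1497/284
seg 1: a=4, c=M1/2=-645/284, d=(M2−M1)/(6·2)=219/284, b=Δ1−h1·(2M1+M2)/6=-219/142
seg 2: a=-2, c=M2/2=669/284, d=(M3−M2)/(6·2)=-83/142, b=Δ2−h2·(2M2+M3)/6=-195/142
seg 3: a=0, c=M3/2=-327/284, d=(M4−M3)/(6·2)=109/568, b=Δ3−h3·(2M3+M4)/6=147/142
t_q=7/2 → seg 1, τ=1/2; S=4+-219/142·τ+-645/284·τ²+219/284·τ³=6265/2272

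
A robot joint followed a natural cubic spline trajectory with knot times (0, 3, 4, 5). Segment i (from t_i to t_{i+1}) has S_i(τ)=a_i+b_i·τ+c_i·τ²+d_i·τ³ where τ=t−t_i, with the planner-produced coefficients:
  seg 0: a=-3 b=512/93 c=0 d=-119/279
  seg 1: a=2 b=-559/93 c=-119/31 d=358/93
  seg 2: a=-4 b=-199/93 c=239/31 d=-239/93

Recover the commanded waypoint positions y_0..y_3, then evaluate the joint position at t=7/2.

y_0 = S_0(0) = a_0 = -3
y_1 = S_1(0) = a_1 = 2
y_2 = S_2(0) = a_2 = -4
y_3 = S_2(1) = -1
t_q=7/2 is in segment 1 (τ=1/2); S_1(τ)=-46/31

y_0=-3 y_1=2 y_2=-4 y_3=-1
S(7/2) = -46/31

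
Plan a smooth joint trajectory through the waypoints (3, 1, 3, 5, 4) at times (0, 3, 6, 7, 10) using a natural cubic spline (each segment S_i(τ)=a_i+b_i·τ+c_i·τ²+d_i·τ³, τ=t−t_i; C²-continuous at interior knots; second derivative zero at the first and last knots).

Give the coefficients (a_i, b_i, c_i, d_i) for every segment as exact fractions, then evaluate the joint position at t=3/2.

Δ: Δ0=-2/3, Δ1=2/3, Δ2=2, Δ3=-1/3
row 1: diag=12, rhs=8; c'=1/4, d'=2/3
row 2: denom=8−3·1/4=29/4; d'=(8−3·2/3)/(29/4)=24/29
row 3: denom=8−1·4/29=228/29; d'=(-14−1·24/29)/(228/29)=-215/114
back: M3=-215/114
back: M2=24/29−4/29·-215/114=62/57
back: M1=2/3−1/4·62/57=15/38
M: M0=0, M1=15/38, M2=62/57, M3=-215/114, M4=0
seg 0: a=3, c=M0/2=0, d=(M1−M0)/(6·3)=5/228, b=Δ0−h0·(2M0+M1)/6=-197/228
seg 1: a=1, c=M1/2=15/76, d=(M2−M1)/(6·3)=79/2052, b=Δ1−h1·(2M1+M2)/6=-31/114
seg 2: a=3, c=M2/2=31/57, d=(M3−M2)/(6·1)=-113/228, b=Δ2−h2·(2M2+M3)/6=445/228
seg 3: a=5, c=M3/2=-215/228, d=(M4−M3)/(6·3)=215/2052, b=Δ3−h3·(2M3+M4)/6=59/38
t_q=3/2 → seg 0, τ=3/2; S=3+-197/228·τ+0·τ²+5/228·τ³=1081/608

  seg 0: a=3 b=-197/228 c=0 d=5/228
  seg 1: a=1 b=-31/114 c=15/76 d=79/2052
  seg 2: a=3 b=445/228 c=31/57 d=-113/228
  seg 3: a=5 b=59/38 c=-215/228 d=215/2052
S(3/2) = 1081/608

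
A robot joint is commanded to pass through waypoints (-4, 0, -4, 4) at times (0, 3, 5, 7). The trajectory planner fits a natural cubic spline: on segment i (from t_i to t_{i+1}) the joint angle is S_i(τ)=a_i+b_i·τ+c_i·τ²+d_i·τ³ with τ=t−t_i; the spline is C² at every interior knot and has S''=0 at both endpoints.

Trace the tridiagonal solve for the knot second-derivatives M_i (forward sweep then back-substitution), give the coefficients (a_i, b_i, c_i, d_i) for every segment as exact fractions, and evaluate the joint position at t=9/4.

Δ: Δ0=4/3, Δ1=-2, Δ2=4
row 1: diag=10, rhs=-20; c'=1/5, d'=-2
row 2: denom=8−2·1/5=38/5; d'=(36−2·-2)/(38/5)=100/19
back: M2=100/19
back: M1=-2−1/5·100/19=-58/19
M: M0=0, M1=-58/19, M2=100/19, M3=0
seg 0: a=-4, c=M0/2=0, d=(M1−M0)/(6·3)=-29/171, b=Δ0−h0·(2M0+M1)/6=163/57
seg 1: a=0, c=M1/2=-29/19, d=(M2−M1)/(6·2)=79/114, b=Δ1−h1·(2M1+M2)/6=-98/57
seg 2: a=-4, c=M2/2=50/19, d=(M3−M2)/(6·2)=-25/57, b=Δ2−h2·(2M2+M3)/6=28/57
t_q=9/4 → seg 0, τ=9/4; S=-4+163/57·τ+0·τ²+-29/171·τ³=611/1216

  seg 0: a=-4 b=163/57 c=0 d=-29/171
  seg 1: a=0 b=-98/57 c=-29/19 d=79/114
  seg 2: a=-4 b=28/57 c=50/19 d=-25/57
S(9/4) = 611/1216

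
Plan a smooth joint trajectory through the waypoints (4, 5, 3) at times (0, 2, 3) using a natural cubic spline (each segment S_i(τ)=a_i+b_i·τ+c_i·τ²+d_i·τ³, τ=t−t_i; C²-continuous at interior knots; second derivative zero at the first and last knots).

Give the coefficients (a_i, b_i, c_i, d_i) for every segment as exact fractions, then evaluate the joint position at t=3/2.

Δ: Δ0=1/2, Δ1=-2
row 1: diag=6, rhs=-15; c'=1/6, d'=-5/2
back: M1=-5/2
M: M0=0, M1=-5/2, M2=0
seg 0: a=4, c=M0/2=0, d=(M1−M0)/(6·2)=-5/24, b=Δ0−h0·(2M0+M1)/6=4/3
seg 1: a=5, c=M1/2=-5/4, d=(M2−M1)/(6·1)=5/12, b=Δ1−h1·(2M1+M2)/6=-7/6
t_q=3/2 → seg 0, τ=3/2; S=4+4/3·τ+0·τ²+-5/24·τ³=339/64

  seg 0: a=4 b=4/3 c=0 d=-5/24
  seg 1: a=5 b=-7/6 c=-5/4 d=5/12
S(3/2) = 339/64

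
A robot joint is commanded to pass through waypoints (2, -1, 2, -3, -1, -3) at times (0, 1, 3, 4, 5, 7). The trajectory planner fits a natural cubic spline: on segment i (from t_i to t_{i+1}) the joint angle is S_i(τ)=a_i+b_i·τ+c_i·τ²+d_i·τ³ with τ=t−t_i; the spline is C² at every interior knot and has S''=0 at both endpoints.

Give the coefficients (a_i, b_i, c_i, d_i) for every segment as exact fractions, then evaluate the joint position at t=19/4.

Δ: Δ0=-3, Δ1=3/2, Δ2=-5, Δ3=2, Δ4=-1
row 1: diag=6, rhs=27; c'=1/3, d'=9/2
row 2: denom=6−2·1/3=16/3; d'=(-39−2·9/2)/(16/3)=-9
row 3: denom=4−1·3/16=61/16; d'=(42−1·-9)/(61/16)=816/61
row 4: denom=6−1·16/61=350/61; d'=(-18−1·816/61)/(350/61)=-957/175
back: M4=-957/175
back: M3=816/61−16/61·-957/175=2592/175
back: M2=-9−3/16·2592/175=-2061/175
back: M1=9/2−1/3·-2061/175=2949/350
M: M0=0, M1=2949/350, M2=-2061/175, M3=2592/175, M4=-957/175, M5=0
seg 0: a=2, c=M0/2=0, d=(M1−M0)/(6·1)=983/700, b=Δ0−h0·(2M0+M1)/6=-3083/700
seg 1: a=-1, c=M1/2=2949/700, d=(M2−M1)/(6·2)=-2357/1400, b=Δ1−h1·(2M1+M2)/6=-67/350
seg 2: a=2, c=M2/2=-2061/350, d=(M3−M2)/(6·1)=1551/350, b=Δ2−h2·(2M2+M3)/6=-124/35
seg 3: a=-3, c=M3/2=1296/175, d=(M4−M3)/(6·1)=-169/50, b=Δ3−h3·(2M3+M4)/6=-709/350
seg 4: a=-1, c=M4/2=-957/350, d=(M5−M4)/(6·2)=319/700, b=Δ4−h4·(2M4+M5)/6=463/175
t_q=19/4 → seg 3, τ=3/4; S=-3+-709/350·τ+1296/175·τ²+-169/50·τ³=-39861/22400

  seg 0: a=2 b=-3083/700 c=0 d=983/700
  seg 1: a=-1 b=-67/350 c=2949/700 d=-2357/1400
  seg 2: a=2 b=-124/35 c=-2061/350 d=1551/350
  seg 3: a=-3 b=-709/350 c=1296/175 d=-169/50
  seg 4: a=-1 b=463/175 c=-957/350 d=319/700
S(19/4) = -39861/22400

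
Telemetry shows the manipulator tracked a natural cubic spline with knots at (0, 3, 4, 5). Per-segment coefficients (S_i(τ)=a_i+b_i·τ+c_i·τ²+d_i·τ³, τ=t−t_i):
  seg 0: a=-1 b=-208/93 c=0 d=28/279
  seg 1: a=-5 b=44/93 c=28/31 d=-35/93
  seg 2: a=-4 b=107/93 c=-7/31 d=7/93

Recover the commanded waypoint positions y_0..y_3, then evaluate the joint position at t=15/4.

y_0 = S_0(0) = a_0 = -1
y_1 = S_1(0) = a_1 = -5
y_2 = S_2(0) = a_2 = -4
y_3 = S_2(1) = -3
t_q=15/4 is in segment 1 (τ=3/4); S_1(τ)=-8523/1984

y_0=-1 y_1=-5 y_2=-4 y_3=-3
S(15/4) = -8523/1984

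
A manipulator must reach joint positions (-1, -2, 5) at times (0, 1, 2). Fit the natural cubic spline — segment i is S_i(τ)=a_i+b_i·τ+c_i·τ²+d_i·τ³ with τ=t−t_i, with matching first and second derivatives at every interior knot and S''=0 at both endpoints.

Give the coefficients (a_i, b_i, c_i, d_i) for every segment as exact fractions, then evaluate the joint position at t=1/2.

  seg 0: a=-1 b=-3 c=0 d=2
  seg 1: a=-2 b=3 c=6 d=-2
S(1/2) = -9/4

Δ: Δ0=-1, Δ1=7
row 1: diag=4, rhs=48; c'=1/4, d'=12
back: M1=12
M: M0=0, M1=12, M2=0
seg 0: a=-1, c=M0/2=0, d=(M1−M0)/(6·1)=2, b=Δ0−h0·(2M0+M1)/6=-3
seg 1: a=-2, c=M1/2=6, d=(M2−M1)/(6·1)=-2, b=Δ1−h1·(2M1+M2)/6=3
t_q=1/2 → seg 0, τ=1/2; S=-1+-3·τ+0·τ²+2·τ³=-9/4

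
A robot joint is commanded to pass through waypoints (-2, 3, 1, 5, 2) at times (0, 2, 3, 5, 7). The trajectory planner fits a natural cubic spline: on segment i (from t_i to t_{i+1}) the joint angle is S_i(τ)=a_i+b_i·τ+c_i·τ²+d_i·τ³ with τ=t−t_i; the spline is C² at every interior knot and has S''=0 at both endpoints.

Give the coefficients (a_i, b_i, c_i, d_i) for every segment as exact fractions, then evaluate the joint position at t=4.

Δ: Δ0=5/2, Δ1=-2, Δ2=2, Δ3=-3/2
row 1: diag=6, rhs=-27; c'=1/6, d'=-9/2
row 2: denom=6−1·1/6=35/6; d'=(24−1·-9/2)/(35/6)=171/35
row 3: denom=8−2·12/35=256/35; d'=(-21−2·171/35)/(256/35)=-1077/256
back: M3=-1077/256
back: M2=171/35−12/35·-1077/256=405/64
back: M1=-9/2−1/6·405/64=-711/128
M: M0=0, M1=-711/128, M2=405/64, M3=-1077/256, M4=0
seg 0: a=-2, c=M0/2=0, d=(M1−M0)/(6·2)=-237/512, b=Δ0−h0·(2M0+M1)/6=557/128
seg 1: a=3, c=M1/2=-711/256, d=(M2−M1)/(6·1)=507/256, b=Δ1−h1·(2M1+M2)/6=-77/64
seg 2: a=1, c=M2/2=405/128, d=(M3−M2)/(6·2)=-899/1024, b=Δ2−h2·(2M2+M3)/6=-209/256
seg 3: a=5, c=M3/2=-1077/512, d=(M4−M3)/(6·2)=359/1024, b=Δ3−h3·(2M3+M4)/6=167/128
t_q=4 → seg 2, τ=1; S=1+-209/256·τ+405/128·τ²+-899/1024·τ³=2529/1024

  seg 0: a=-2 b=557/128 c=0 d=-237/512
  seg 1: a=3 b=-77/64 c=-711/256 d=507/256
  seg 2: a=1 b=-209/256 c=405/128 d=-899/1024
  seg 3: a=5 b=167/128 c=-1077/512 d=359/1024
S(4) = 2529/1024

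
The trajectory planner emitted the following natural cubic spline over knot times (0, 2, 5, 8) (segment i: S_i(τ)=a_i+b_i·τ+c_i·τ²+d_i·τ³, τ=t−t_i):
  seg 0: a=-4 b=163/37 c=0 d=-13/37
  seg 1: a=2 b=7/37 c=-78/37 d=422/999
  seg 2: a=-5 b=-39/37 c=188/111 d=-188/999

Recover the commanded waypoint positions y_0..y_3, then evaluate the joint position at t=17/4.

y_0 = S_0(0) = a_0 = -4
y_1 = S_1(0) = a_1 = 2
y_2 = S_2(0) = a_2 = -5
y_3 = S_2(3) = 2
t_q=17/4 is in segment 1 (τ=9/4); S_1(τ)=-4067/1184

y_0=-4 y_1=2 y_2=-5 y_3=2
S(17/4) = -4067/1184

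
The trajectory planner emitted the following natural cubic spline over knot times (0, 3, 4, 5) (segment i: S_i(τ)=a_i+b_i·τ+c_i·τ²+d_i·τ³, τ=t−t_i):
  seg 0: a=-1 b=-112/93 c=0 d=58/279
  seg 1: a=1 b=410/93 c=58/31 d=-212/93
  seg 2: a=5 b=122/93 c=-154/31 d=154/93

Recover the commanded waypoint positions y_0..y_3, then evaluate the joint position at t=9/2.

y_0 = S_0(0) = a_0 = -1
y_1 = S_1(0) = a_1 = 1
y_2 = S_2(0) = a_2 = 5
y_3 = S_2(1) = 3
t_q=9/2 is in segment 2 (τ=1/2); S_2(τ)=573/124

y_0=-1 y_1=1 y_2=5 y_3=3
S(9/2) = 573/124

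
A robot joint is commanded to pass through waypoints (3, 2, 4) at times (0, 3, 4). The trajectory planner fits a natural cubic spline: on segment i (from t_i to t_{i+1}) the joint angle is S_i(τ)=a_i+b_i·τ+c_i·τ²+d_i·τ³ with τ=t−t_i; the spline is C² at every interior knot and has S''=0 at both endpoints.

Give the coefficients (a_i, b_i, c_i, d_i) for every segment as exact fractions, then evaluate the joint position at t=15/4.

  seg 0: a=3 b=-29/24 c=0 d=7/72
  seg 1: a=2 b=17/12 c=7/8 d=-7/24
S(15/4) = 1757/512

Δ: Δ0=-1/3, Δ1=2
row 1: diag=8, rhs=14; c'=1/8, d'=7/4
back: M1=7/4
M: M0=0, M1=7/4, M2=0
seg 0: a=3, c=M0/2=0, d=(M1−M0)/(6·3)=7/72, b=Δ0−h0·(2M0+M1)/6=-29/24
seg 1: a=2, c=M1/2=7/8, d=(M2−M1)/(6·1)=-7/24, b=Δ1−h1·(2M1+M2)/6=17/12
t_q=15/4 → seg 1, τ=3/4; S=2+17/12·τ+7/8·τ²+-7/24·τ³=1757/512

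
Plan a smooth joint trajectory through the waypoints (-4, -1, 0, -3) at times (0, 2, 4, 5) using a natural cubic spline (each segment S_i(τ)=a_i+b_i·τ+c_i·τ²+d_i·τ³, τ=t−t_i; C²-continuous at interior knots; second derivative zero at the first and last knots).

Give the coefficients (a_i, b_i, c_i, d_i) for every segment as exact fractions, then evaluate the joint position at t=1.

  seg 0: a=-4 b=16/11 c=0 d=1/88
  seg 1: a=-1 b=35/22 c=3/44 d=-27/88
  seg 2: a=0 b=-20/11 c=-39/22 d=13/22
S(1) = -223/88

Δ: Δ0=3/2, Δ1=1/2, Δ2=-3
row 1: diag=8, rhs=-6; c'=1/4, d'=-3/4
row 2: denom=6−2·1/4=11/2; d'=(-21−2·-3/4)/(11/2)=-39/11
back: M2=-39/11
back: M1=-3/4−1/4·-39/11=3/22
M: M0=0, M1=3/22, M2=-39/11, M3=0
seg 0: a=-4, c=M0/2=0, d=(M1−M0)/(6·2)=1/88, b=Δ0−h0·(2M0+M1)/6=16/11
seg 1: a=-1, c=M1/2=3/44, d=(M2−M1)/(6·2)=-27/88, b=Δ1−h1·(2M1+M2)/6=35/22
seg 2: a=0, c=M2/2=-39/22, d=(M3−M2)/(6·1)=13/22, b=Δ2−h2·(2M2+M3)/6=-20/11
t_q=1 → seg 0, τ=1; S=-4+16/11·τ+0·τ²+1/88·τ³=-223/88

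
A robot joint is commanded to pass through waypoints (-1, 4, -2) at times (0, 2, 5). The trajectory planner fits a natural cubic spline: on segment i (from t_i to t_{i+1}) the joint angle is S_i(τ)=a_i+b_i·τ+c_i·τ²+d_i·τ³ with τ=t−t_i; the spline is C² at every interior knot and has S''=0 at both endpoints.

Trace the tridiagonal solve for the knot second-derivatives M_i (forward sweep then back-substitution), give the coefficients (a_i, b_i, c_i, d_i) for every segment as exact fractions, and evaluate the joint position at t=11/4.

  seg 0: a=-1 b=17/5 c=0 d=-9/40
  seg 1: a=4 b=7/10 c=-27/20 d=3/20
S(11/4) = 4901/1280

Δ: Δ0=5/2, Δ1=-2
row 1: diag=10, rhs=-27; c'=3/10, d'=-27/10
back: M1=-27/10
M: M0=0, M1=-27/10, M2=0
seg 0: a=-1, c=M0/2=0, d=(M1−M0)/(6·2)=-9/40, b=Δ0−h0·(2M0+M1)/6=17/5
seg 1: a=4, c=M1/2=-27/20, d=(M2−M1)/(6·3)=3/20, b=Δ1−h1·(2M1+M2)/6=7/10
t_q=11/4 → seg 1, τ=3/4; S=4+7/10·τ+-27/20·τ²+3/20·τ³=4901/1280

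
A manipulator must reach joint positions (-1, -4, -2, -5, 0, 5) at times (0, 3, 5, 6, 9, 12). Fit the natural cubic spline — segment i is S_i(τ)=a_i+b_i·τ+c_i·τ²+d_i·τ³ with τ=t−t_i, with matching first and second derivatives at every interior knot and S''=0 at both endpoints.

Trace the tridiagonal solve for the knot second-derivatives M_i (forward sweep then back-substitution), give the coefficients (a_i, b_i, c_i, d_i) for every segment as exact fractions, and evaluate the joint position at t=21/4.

  seg 0: a=-1 b=-853/396 c=0 d=457/3564
  seg 1: a=-4 b=259/198 c=457/396 d=-259/396
  seg 2: a=-2 b=-127/66 c=-1097/396 d=61/36
  seg 3: a=-5 b=-943/396 c=229/99 d=-1145/3564
  seg 4: a=0 b=559/198 c=-229/396 d=229/3564
S(21/4) = -22199/8448

Δ: Δ0=-1, Δ1=1, Δ2=-3, Δ3=5/3, Δ4=5/3
row 1: diag=10, rhs=12; c'=1/5, d'=6/5
row 2: denom=6−2·1/5=28/5; d'=(-24−2·6/5)/(28/5)=-33/7
row 3: denom=8−1·5/28=219/28; d'=(28−1·-33/7)/(219/28)=916/219
row 4: denom=12−3·28/73=792/73; d'=(0−3·916/219)/(792/73)=-229/198
back: M4=-229/198
back: M3=916/219−28/73·-229/198=458/99
back: M2=-33/7−5/28·458/99=-1097/198
back: M1=6/5−1/5·-1097/198=457/198
M: M0=0, M1=457/198, M2=-1097/198, M3=458/99, M4=-229/198, M5=0
seg 0: a=-1, c=M0/2=0, d=(M1−M0)/(6·3)=457/3564, b=Δ0−h0·(2M0+M1)/6=-853/396
seg 1: a=-4, c=M1/2=457/396, d=(M2−M1)/(6·2)=-259/396, b=Δ1−h1·(2M1+M2)/6=259/198
seg 2: a=-2, c=M2/2=-1097/396, d=(M3−M2)/(6·1)=61/36, b=Δ2−h2·(2M2+M3)/6=-127/66
seg 3: a=-5, c=M3/2=229/99, d=(M4−M3)/(6·3)=-1145/3564, b=Δ3−h3·(2M3+M4)/6=-943/396
seg 4: a=0, c=M4/2=-229/396, d=(M5−M4)/(6·3)=229/3564, b=Δ4−h4·(2M4+M5)/6=559/198
t_q=21/4 → seg 2, τ=1/4; S=-2+-127/66·τ+-1097/396·τ²+61/36·τ³=-22199/8448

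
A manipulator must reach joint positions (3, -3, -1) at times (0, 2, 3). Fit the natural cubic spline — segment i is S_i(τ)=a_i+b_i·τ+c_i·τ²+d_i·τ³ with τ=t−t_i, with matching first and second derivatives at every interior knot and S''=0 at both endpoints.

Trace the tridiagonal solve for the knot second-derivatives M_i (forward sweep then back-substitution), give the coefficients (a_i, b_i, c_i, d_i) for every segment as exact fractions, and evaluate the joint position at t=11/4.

Δ: Δ0=-3, Δ1=2
row 1: diag=6, rhs=30; c'=1/6, d'=5
back: M1=5
M: M0=0, M1=5, M2=0
seg 0: a=3, c=M0/2=0, d=(M1−M0)/(6·2)=5/12, b=Δ0−h0·(2M0+M1)/6=-14/3
seg 1: a=-3, c=M1/2=5/2, d=(M2−M1)/(6·1)=-5/6, b=Δ1−h1·(2M1+M2)/6=1/3
t_q=11/4 → seg 1, τ=3/4; S=-3+1/3·τ+5/2·τ²+-5/6·τ³=-217/128

  seg 0: a=3 b=-14/3 c=0 d=5/12
  seg 1: a=-3 b=1/3 c=5/2 d=-5/6
S(11/4) = -217/128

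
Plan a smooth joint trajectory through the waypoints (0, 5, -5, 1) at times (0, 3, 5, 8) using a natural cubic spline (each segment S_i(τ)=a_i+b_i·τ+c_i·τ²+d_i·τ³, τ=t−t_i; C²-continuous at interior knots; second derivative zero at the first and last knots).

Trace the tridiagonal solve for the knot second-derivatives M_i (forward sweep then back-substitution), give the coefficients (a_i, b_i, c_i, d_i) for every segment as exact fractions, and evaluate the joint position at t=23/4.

Δ: Δ0=5/3, Δ1=-5, Δ2=2
row 1: diag=10, rhs=-40; c'=1/5, d'=-4
row 2: denom=10−2·1/5=48/5; d'=(42−2·-4)/(48/5)=125/24
back: M2=125/24
back: M1=-4−1/5·125/24=-121/24
M: M0=0, M1=-121/24, M2=125/24, M3=0
seg 0: a=0, c=M0/2=0, d=(M1−M0)/(6·3)=-121/432, b=Δ0−h0·(2M0+M1)/6=67/16
seg 1: a=5, c=M1/2=-121/48, d=(M2−M1)/(6·2)=41/48, b=Δ1−h1·(2M1+M2)/6=-27/8
seg 2: a=-5, c=M2/2=125/48, d=(M3−M2)/(6·3)=-125/432, b=Δ2−h2·(2M2+M3)/6=-77/24
t_q=23/4 → seg 2, τ=3/4; S=-5+-77/24·τ+125/48·τ²+-125/432·τ³=-6209/1024

  seg 0: a=0 b=67/16 c=0 d=-121/432
  seg 1: a=5 b=-27/8 c=-121/48 d=41/48
  seg 2: a=-5 b=-77/24 c=125/48 d=-125/432
S(23/4) = -6209/1024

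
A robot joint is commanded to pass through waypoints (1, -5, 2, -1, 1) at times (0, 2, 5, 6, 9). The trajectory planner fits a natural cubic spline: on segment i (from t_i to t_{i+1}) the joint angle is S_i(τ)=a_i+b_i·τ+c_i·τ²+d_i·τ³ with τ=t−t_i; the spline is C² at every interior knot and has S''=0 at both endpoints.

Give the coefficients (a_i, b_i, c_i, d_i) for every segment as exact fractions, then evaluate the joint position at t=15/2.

  seg 0: a=1 b=-1312/279 c=0 d=475/1116
  seg 1: a=-5 b=113/279 c=475/186 d=-3199/5022
  seg 2: a=2 b=-821/558 c=-887/279 d=307/186
  seg 3: a=-1 b=-803/279 c=989/558 d=-989/5022
S(15/2) = -989/496

Δ: Δ0=-3, Δ1=7/3, Δ2=-3, Δ3=2/3
row 1: diag=10, rhs=32; c'=3/10, d'=16/5
row 2: denom=8−3·3/10=71/10; d'=(-32−3·16/5)/(71/10)=-416/71
row 3: denom=8−1·10/71=558/71; d'=(22−1·-416/71)/(558/71)=989/279
back: M3=989/279
back: M2=-416/71−10/71·989/279=-1774/279
back: M1=16/5−3/10·-1774/279=475/93
M: M0=0, M1=475/93, M2=-1774/279, M3=989/279, M4=0
seg 0: a=1, c=M0/2=0, d=(M1−M0)/(6·2)=475/1116, b=Δ0−h0·(2M0+M1)/6=-1312/279
seg 1: a=-5, c=M1/2=475/186, d=(M2−M1)/(6·3)=-3199/5022, b=Δ1−h1·(2M1+M2)/6=113/279
seg 2: a=2, c=M2/2=-887/279, d=(M3−M2)/(6·1)=307/186, b=Δ2−h2·(2M2+M3)/6=-821/558
seg 3: a=-1, c=M3/2=989/558, d=(M4−M3)/(6·3)=-989/5022, b=Δ3−h3·(2M3+M4)/6=-803/279
t_q=15/2 → seg 3, τ=3/2; S=-1+-803/279·τ+989/558·τ²+-989/5022·τ³=-989/496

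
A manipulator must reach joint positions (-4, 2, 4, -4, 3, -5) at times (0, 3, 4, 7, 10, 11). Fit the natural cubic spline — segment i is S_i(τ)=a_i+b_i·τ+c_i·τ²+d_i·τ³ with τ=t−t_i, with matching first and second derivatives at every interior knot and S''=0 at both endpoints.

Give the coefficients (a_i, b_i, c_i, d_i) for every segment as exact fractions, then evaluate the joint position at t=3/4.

  seg 0: a=-4 b=2651/1635 c=0 d=619/14715
  seg 1: a=2 b=4508/1635 c=619/1635 d=-619/545
  seg 2: a=4 b=35/327 c=-4952/1635 d=10321/14715
  seg 3: a=-4 b=1426/1635 c=5369/1635 d=-13718/14715
  seg 4: a=3 b=-7514/1635 c=-2783/545 d=2783/1635
S(3/4) = -19297/6976

Δ: Δ0=2, Δ1=2, Δ2=-8/3, Δ3=7/3, Δ4=-8
row 1: diag=8, rhs=0; c'=1/8, d'=0
row 2: denom=8−1·1/8=63/8; d'=(-28−1·0)/(63/8)=-32/9
row 3: denom=12−3·8/21=76/7; d'=(30−3·-32/9)/(76/7)=427/114
row 4: denom=8−3·21/76=545/76; d'=(-62−3·427/114)/(545/76)=-5566/545
back: M4=-5566/545
back: M3=427/114−21/76·-5566/545=10738/1635
back: M2=-32/9−8/21·10738/1635=-9904/1635
back: M1=0−1/8·-9904/1635=1238/1635
M: M0=0, M1=1238/1635, M2=-9904/1635, M3=10738/1635, M4=-5566/545, M5=0
seg 0: a=-4, c=M0/2=0, d=(M1−M0)/(6·3)=619/14715, b=Δ0−h0·(2M0+M1)/6=2651/1635
seg 1: a=2, c=M1/2=619/1635, d=(M2−M1)/(6·1)=-619/545, b=Δ1−h1·(2M1+M2)/6=4508/1635
seg 2: a=4, c=M2/2=-4952/1635, d=(M3−M2)/(6·3)=10321/14715, b=Δ2−h2·(2M2+M3)/6=35/327
seg 3: a=-4, c=M3/2=5369/1635, d=(M4−M3)/(6·3)=-13718/14715, b=Δ3−h3·(2M3+M4)/6=1426/1635
seg 4: a=3, c=M4/2=-2783/545, d=(M5−M4)/(6·1)=2783/1635, b=Δ4−h4·(2M4+M5)/6=-7514/1635
t_q=3/4 → seg 0, τ=3/4; S=-4+2651/1635·τ+0·τ²+619/14715·τ³=-19297/6976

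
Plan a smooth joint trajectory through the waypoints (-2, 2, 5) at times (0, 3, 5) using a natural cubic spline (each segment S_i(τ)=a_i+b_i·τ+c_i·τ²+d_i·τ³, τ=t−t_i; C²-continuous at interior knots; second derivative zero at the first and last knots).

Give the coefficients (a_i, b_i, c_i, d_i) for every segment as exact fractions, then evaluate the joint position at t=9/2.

  seg 0: a=-2 b=77/60 c=0 d=1/180
  seg 1: a=2 b=43/30 c=1/20 d=-1/120
S(9/2) = 271/64

Δ: Δ0=4/3, Δ1=3/2
row 1: diag=10, rhs=1; c'=1/5, d'=1/10
back: M1=1/10
M: M0=0, M1=1/10, M2=0
seg 0: a=-2, c=M0/2=0, d=(M1−M0)/(6·3)=1/180, b=Δ0−h0·(2M0+M1)/6=77/60
seg 1: a=2, c=M1/2=1/20, d=(M2−M1)/(6·2)=-1/120, b=Δ1−h1·(2M1+M2)/6=43/30
t_q=9/2 → seg 1, τ=3/2; S=2+43/30·τ+1/20·τ²+-1/120·τ³=271/64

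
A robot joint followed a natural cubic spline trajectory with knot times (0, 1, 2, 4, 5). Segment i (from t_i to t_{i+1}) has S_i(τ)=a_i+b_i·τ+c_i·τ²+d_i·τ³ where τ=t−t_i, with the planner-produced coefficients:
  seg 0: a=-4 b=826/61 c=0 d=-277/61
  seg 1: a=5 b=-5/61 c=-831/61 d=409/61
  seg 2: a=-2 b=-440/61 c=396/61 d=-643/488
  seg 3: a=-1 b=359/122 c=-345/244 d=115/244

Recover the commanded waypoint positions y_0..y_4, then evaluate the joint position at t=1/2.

y_0 = S_0(0) = a_0 = -4
y_1 = S_1(0) = a_1 = 5
y_2 = S_2(0) = a_2 = -2
y_3 = S_3(0) = a_3 = -1
y_4 = S_3(1) = 1
t_q=1/2 is in segment 0 (τ=1/2); S_0(τ)=1075/488

y_0=-4 y_1=5 y_2=-2 y_3=-1 y_4=1
S(1/2) = 1075/488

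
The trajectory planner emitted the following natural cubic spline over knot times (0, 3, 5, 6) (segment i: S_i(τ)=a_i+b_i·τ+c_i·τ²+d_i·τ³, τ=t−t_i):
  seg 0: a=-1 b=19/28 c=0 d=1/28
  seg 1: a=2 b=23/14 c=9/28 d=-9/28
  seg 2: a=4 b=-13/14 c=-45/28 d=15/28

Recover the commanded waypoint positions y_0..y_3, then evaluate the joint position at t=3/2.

y_0 = S_0(0) = a_0 = -1
y_1 = S_1(0) = a_1 = 2
y_2 = S_2(0) = a_2 = 4
y_3 = S_2(1) = 2
t_q=3/2 is in segment 0 (τ=3/2); S_0(τ)=31/224

y_0=-1 y_1=2 y_2=4 y_3=2
S(3/2) = 31/224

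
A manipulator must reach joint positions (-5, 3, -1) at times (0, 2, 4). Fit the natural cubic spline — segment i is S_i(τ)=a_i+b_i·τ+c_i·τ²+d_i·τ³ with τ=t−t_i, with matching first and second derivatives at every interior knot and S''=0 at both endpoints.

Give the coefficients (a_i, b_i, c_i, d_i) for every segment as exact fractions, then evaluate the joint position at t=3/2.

  seg 0: a=-5 b=11/2 c=0 d=-3/8
  seg 1: a=3 b=1 c=-9/4 d=3/8
S(3/2) = 127/64

Δ: Δ0=4, Δ1=-2
row 1: diag=8, rhs=-36; c'=1/4, d'=-9/2
back: M1=-9/2
M: M0=0, M1=-9/2, M2=0
seg 0: a=-5, c=M0/2=0, d=(M1−M0)/(6·2)=-3/8, b=Δ0−h0·(2M0+M1)/6=11/2
seg 1: a=3, c=M1/2=-9/4, d=(M2−M1)/(6·2)=3/8, b=Δ1−h1·(2M1+M2)/6=1
t_q=3/2 → seg 0, τ=3/2; S=-5+11/2·τ+0·τ²+-3/8·τ³=127/64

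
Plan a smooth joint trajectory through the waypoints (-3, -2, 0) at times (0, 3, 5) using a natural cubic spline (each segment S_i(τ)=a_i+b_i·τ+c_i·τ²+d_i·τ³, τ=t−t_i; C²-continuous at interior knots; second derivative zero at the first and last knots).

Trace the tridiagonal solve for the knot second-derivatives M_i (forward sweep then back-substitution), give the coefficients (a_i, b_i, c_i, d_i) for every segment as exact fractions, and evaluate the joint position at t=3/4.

  seg 0: a=-3 b=2/15 c=0 d=1/45
  seg 1: a=-2 b=11/15 c=1/5 d=-1/30
S(3/4) = -185/64

Δ: Δ0=1/3, Δ1=1
row 1: diag=10, rhs=4; c'=1/5, d'=2/5
back: M1=2/5
M: M0=0, M1=2/5, M2=0
seg 0: a=-3, c=M0/2=0, d=(M1−M0)/(6·3)=1/45, b=Δ0−h0·(2M0+M1)/6=2/15
seg 1: a=-2, c=M1/2=1/5, d=(M2−M1)/(6·2)=-1/30, b=Δ1−h1·(2M1+M2)/6=11/15
t_q=3/4 → seg 0, τ=3/4; S=-3+2/15·τ+0·τ²+1/45·τ³=-185/64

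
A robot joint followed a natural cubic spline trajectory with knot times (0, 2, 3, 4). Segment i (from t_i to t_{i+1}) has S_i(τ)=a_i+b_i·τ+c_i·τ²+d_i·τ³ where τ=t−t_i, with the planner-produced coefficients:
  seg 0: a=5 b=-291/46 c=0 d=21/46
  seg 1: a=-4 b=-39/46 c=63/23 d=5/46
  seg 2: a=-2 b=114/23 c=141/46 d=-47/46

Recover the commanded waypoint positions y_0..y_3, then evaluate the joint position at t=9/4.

y_0 = S_0(0) = a_0 = 5
y_1 = S_1(0) = a_1 = -4
y_2 = S_2(0) = a_2 = -2
y_3 = S_2(1) = 5
t_q=9/4 is in segment 1 (τ=1/4); S_1(τ)=-517/128

y_0=5 y_1=-4 y_2=-2 y_3=5
S(9/4) = -517/128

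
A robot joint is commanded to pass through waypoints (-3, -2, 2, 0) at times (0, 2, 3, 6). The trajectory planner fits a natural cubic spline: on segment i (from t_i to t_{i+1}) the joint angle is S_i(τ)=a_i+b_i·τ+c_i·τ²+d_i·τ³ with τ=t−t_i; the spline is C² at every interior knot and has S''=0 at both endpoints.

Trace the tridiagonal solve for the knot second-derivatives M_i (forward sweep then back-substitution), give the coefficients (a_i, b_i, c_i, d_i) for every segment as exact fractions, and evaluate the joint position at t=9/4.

  seg 0: a=-3 b=-251/282 c=0 d=49/141
  seg 1: a=-2 b=925/282 c=98/47 d=-385/282
  seg 2: a=2 b=473/141 c=-189/94 d=21/94
S(9/4) = -6443/6016

Δ: Δ0=1/2, Δ1=4, Δ2=-2/3
row 1: diag=6, rhs=21; c'=1/6, d'=7/2
row 2: denom=8−1·1/6=47/6; d'=(-28−1·7/2)/(47/6)=-189/47
back: M2=-189/47
back: M1=7/2−1/6·-189/47=196/47
M: M0=0, M1=196/47, M2=-189/47, M3=0
seg 0: a=-3, c=M0/2=0, d=(M1−M0)/(6·2)=49/141, b=Δ0−h0·(2M0+M1)/6=-251/282
seg 1: a=-2, c=M1/2=98/47, d=(M2−M1)/(6·1)=-385/282, b=Δ1−h1·(2M1+M2)/6=925/282
seg 2: a=2, c=M2/2=-189/94, d=(M3−M2)/(6·3)=21/94, b=Δ2−h2·(2M2+M3)/6=473/141
t_q=9/4 → seg 1, τ=1/4; S=-2+925/282·τ+98/47·τ²+-385/282·τ³=-6443/6016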